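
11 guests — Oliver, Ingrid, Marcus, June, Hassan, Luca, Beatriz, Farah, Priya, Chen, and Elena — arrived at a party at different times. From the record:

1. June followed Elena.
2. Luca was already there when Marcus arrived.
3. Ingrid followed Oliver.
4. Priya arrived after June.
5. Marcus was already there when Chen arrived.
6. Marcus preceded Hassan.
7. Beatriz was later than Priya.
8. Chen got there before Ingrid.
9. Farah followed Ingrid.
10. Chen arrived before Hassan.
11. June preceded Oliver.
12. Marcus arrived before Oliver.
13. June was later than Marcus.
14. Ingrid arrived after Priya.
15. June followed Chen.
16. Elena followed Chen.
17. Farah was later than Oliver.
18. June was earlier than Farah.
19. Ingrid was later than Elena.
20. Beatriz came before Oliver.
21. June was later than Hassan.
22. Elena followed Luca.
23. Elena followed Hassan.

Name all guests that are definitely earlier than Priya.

Directly stated before Priya: June.
Chen reaches Priya via Chen → June → Priya.
Elena reaches Priya via Elena → June → Priya.
Hassan reaches Priya via Hassan → June → Priya.
Likewise Luca and Marcus each reach Priya by chaining the stated constraints.
No chain forces Beatriz (or any of the others) ahead of Priya.

Chen, Elena, Hassan, June, Luca, Marcus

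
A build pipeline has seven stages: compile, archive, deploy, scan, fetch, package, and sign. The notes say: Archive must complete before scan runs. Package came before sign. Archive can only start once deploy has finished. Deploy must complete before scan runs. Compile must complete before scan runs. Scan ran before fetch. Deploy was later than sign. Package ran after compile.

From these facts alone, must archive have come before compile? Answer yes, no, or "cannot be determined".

no

Tracing the constraints gives compile → package → sign → deploy → archive, so compile must come before archive.
That means archive cannot be before compile.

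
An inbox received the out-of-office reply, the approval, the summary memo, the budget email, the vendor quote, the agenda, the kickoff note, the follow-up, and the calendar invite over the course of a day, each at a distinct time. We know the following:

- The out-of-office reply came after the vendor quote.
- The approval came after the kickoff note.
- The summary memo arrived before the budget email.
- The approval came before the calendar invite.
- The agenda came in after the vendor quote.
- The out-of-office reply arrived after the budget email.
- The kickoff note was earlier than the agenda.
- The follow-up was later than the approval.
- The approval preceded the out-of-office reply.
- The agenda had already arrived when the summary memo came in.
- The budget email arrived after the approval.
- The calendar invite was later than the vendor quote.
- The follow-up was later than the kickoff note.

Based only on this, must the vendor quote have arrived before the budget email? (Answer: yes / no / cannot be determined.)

yes

Chain the constraints: the vendor quote → the agenda → the summary memo → the budget email. Each link is directly stated, so the vendor quote comes before the budget email.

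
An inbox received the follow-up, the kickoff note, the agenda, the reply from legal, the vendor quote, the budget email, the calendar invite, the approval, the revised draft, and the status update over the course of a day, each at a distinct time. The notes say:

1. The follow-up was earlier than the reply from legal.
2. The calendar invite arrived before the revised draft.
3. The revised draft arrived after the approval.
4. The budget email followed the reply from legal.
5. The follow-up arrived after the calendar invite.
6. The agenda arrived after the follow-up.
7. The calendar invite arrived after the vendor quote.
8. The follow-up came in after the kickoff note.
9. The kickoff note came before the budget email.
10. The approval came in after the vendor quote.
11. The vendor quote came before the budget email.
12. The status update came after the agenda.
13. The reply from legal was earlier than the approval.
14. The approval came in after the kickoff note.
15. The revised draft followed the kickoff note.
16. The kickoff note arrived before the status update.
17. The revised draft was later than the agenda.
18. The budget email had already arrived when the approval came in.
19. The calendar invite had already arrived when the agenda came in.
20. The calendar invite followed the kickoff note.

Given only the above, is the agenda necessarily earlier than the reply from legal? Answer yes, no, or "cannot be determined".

cannot be determined

No chain of stated constraints runs from the agenda to the reply from legal, and none runs from the reply from legal to the agenda either.
So the relative order of the agenda and the reply from legal is not fixed by the given facts.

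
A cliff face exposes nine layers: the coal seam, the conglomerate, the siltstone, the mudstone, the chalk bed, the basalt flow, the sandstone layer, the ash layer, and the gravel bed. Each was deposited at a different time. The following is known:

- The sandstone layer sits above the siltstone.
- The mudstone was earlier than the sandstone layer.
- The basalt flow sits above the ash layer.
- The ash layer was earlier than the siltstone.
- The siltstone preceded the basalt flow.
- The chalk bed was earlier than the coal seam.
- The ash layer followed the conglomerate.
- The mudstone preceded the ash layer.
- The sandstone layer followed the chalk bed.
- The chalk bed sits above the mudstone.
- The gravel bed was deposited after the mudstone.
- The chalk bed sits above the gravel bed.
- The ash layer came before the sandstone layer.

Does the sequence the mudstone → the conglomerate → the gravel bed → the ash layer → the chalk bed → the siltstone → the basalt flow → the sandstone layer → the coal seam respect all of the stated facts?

yes

Check each stated constraint against the proposed order — e.g. the chalk bed is ahead of the coal seam; the mudstone is ahead of the sandstone layer. Every pair is in the required order; nothing is violated.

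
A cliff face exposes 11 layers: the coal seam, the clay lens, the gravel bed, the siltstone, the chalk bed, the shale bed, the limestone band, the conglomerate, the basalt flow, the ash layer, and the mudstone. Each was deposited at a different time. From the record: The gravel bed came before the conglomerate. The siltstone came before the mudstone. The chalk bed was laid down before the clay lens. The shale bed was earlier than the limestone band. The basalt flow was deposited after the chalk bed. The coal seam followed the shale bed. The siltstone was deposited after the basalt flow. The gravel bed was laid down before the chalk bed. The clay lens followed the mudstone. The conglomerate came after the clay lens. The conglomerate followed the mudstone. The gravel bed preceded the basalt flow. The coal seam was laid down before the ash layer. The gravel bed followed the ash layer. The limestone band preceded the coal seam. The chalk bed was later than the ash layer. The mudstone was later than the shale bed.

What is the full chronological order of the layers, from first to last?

the shale bed, the limestone band, the coal seam, the ash layer, the gravel bed, the chalk bed, the basalt flow, the siltstone, the mudstone, the clay lens, the conglomerate

The constraints fix every adjacent pair, so only one ordering works:
the shale bed → the limestone band → the coal seam → the ash layer → the gravel bed → the chalk bed → the basalt flow → the siltstone → the mudstone → the clay lens → the conglomerate.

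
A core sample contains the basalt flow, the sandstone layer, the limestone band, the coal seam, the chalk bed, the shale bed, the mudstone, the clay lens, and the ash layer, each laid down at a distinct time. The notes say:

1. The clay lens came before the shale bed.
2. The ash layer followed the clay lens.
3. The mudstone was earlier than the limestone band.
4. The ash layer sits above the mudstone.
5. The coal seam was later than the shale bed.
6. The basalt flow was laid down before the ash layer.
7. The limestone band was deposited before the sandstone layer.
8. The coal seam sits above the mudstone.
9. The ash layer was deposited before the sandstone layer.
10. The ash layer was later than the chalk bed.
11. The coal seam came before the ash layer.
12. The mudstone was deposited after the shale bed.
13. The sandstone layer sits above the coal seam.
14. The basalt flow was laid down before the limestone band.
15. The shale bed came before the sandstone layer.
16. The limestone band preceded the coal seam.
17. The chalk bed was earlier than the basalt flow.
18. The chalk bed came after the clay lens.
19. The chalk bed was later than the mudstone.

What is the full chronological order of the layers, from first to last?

the clay lens, the shale bed, the mudstone, the chalk bed, the basalt flow, the limestone band, the coal seam, the ash layer, the sandstone layer

The constraints fix every adjacent pair, so only one ordering works:
the clay lens → the shale bed → the mudstone → the chalk bed → the basalt flow → the limestone band → the coal seam → the ash layer → the sandstone layer.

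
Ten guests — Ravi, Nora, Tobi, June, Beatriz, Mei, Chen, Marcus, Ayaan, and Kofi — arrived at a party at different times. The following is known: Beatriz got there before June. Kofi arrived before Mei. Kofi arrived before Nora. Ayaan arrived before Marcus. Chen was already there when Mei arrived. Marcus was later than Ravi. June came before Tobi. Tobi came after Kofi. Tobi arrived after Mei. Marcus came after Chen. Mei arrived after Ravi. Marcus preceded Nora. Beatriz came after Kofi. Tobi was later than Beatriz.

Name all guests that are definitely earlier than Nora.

Directly stated before Nora: Kofi and Marcus.
Ayaan reaches Nora via Ayaan → Marcus → Nora.
Chen reaches Nora via Chen → Marcus → Nora.
Ravi reaches Nora via Ravi → Marcus → Nora.

Ayaan, Chen, Kofi, Marcus, Ravi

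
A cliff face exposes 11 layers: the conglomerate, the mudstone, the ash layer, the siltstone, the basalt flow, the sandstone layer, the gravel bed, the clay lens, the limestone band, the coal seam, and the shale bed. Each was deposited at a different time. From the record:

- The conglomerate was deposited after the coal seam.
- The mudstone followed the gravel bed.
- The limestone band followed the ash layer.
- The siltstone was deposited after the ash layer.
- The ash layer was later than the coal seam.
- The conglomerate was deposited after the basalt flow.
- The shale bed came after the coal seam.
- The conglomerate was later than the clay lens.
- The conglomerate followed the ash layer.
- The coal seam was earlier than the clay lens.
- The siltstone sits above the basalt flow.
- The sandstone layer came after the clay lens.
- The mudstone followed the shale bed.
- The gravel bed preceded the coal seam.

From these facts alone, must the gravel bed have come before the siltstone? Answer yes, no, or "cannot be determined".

Chain the constraints: the gravel bed → the coal seam → the ash layer → the siltstone. Each link is directly stated, so the gravel bed comes before the siltstone.

yes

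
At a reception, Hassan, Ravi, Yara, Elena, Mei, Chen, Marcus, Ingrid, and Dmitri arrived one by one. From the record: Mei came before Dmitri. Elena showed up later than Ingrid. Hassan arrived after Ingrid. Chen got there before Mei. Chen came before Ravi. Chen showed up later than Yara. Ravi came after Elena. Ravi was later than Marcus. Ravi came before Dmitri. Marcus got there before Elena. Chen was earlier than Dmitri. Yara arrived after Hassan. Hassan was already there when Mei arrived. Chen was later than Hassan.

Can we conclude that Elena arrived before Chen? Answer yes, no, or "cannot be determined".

cannot be determined

No chain of stated constraints runs from Elena to Chen, and none runs from Chen to Elena either.
So the relative order of Elena and Chen is not fixed by the given facts.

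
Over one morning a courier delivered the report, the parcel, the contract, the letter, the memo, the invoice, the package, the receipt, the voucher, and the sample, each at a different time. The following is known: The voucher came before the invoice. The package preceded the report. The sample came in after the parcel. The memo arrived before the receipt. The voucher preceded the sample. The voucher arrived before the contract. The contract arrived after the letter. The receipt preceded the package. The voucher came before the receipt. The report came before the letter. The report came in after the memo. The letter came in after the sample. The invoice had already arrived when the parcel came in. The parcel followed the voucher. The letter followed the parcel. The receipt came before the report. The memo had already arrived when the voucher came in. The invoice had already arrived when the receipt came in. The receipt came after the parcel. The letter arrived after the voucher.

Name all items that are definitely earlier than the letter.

the invoice, the memo, the package, the parcel, the receipt, the report, the sample, the voucher

Directly stated before the letter: the parcel, the report, the sample, and the voucher.
The invoice reaches the letter via the invoice → the parcel → the letter.
The memo reaches the letter via the memo → the voucher → the letter.
The package reaches the letter via the package → the report → the letter.
Likewise the receipt reaches the letter by chaining the stated constraints.
No chain forces the contract ahead of the letter.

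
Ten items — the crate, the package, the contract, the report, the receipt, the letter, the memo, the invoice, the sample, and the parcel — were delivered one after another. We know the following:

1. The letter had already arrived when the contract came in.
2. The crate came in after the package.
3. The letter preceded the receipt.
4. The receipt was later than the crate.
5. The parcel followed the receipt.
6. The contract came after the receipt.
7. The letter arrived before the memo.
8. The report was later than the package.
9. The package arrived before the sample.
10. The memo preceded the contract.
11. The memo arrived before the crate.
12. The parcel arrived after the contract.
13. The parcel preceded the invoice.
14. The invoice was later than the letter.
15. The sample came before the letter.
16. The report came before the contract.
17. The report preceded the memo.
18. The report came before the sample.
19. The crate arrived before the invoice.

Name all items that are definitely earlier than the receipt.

the crate, the letter, the memo, the package, the report, the sample

Directly stated before the receipt: the crate and the letter.
The memo reaches the receipt via the memo → the crate → the receipt.
The package reaches the receipt via the package → the crate → the receipt.
The report reaches the receipt via the report → the sample → the letter → the receipt.
Likewise the sample reaches the receipt by chaining the stated constraints.
No chain forces the invoice (or any of the others) ahead of the receipt.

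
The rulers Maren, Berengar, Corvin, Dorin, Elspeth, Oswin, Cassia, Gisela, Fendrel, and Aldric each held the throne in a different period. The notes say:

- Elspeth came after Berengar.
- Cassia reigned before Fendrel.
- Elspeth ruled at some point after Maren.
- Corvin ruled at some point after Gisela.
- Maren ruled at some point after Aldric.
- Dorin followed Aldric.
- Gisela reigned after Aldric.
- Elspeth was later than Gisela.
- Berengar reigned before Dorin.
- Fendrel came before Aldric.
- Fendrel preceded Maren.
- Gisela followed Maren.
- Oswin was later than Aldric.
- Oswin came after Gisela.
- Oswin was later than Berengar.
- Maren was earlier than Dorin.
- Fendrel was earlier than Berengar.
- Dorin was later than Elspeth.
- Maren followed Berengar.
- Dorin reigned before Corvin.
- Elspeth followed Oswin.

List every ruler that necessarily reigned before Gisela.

Aldric, Berengar, Cassia, Fendrel, Maren

Directly stated before Gisela: Aldric and Maren.
Berengar reaches Gisela via Berengar → Maren → Gisela.
Cassia reaches Gisela via Cassia → Fendrel → Aldric → Gisela.
Fendrel reaches Gisela via Fendrel → Aldric → Gisela.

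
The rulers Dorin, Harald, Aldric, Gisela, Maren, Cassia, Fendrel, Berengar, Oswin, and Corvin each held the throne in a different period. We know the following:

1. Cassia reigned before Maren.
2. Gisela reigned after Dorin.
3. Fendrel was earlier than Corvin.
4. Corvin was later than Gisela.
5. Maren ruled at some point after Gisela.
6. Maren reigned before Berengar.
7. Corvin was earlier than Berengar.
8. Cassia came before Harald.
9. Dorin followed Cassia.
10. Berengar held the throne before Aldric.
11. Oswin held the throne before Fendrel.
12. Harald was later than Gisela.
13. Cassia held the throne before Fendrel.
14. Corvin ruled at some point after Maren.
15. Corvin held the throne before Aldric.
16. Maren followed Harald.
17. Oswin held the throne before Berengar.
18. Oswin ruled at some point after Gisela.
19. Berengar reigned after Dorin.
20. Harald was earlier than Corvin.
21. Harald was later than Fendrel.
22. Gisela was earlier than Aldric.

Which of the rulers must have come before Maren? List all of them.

Cassia, Dorin, Fendrel, Gisela, Harald, Oswin

Directly stated before Maren: Cassia, Gisela, and Harald.
Dorin reaches Maren via Dorin → Gisela → Maren.
Fendrel reaches Maren via Fendrel → Harald → Maren.
Oswin reaches Maren via Oswin → Fendrel → Harald → Maren.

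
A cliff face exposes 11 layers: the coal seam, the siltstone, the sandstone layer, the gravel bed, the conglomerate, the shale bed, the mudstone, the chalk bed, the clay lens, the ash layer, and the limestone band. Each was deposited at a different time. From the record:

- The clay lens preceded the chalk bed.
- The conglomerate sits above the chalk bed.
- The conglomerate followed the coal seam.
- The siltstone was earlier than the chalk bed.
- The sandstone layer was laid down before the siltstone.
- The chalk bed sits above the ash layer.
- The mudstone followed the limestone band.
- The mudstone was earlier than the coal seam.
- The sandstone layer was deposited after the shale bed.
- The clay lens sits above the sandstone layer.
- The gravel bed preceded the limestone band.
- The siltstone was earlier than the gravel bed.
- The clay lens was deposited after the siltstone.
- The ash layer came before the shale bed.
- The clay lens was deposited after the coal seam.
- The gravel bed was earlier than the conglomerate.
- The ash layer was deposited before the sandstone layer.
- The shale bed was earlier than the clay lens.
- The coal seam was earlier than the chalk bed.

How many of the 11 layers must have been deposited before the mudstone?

6

Directly stated before the mudstone: the limestone band.
The ash layer reaches the mudstone via the ash layer → the sandstone layer → the siltstone → the gravel bed → the limestone band → the mudstone.
The gravel bed reaches the mudstone via the gravel bed → the limestone band → the mudstone.
The sandstone layer reaches the mudstone via the sandstone layer → the siltstone → the gravel bed → the limestone band → the mudstone.
Likewise the shale bed and the siltstone each reach the mudstone by chaining the stated constraints.
That's the ash layer, the gravel bed, the limestone band, the sandstone layer, the shale bed, and the siltstone — 6 in all.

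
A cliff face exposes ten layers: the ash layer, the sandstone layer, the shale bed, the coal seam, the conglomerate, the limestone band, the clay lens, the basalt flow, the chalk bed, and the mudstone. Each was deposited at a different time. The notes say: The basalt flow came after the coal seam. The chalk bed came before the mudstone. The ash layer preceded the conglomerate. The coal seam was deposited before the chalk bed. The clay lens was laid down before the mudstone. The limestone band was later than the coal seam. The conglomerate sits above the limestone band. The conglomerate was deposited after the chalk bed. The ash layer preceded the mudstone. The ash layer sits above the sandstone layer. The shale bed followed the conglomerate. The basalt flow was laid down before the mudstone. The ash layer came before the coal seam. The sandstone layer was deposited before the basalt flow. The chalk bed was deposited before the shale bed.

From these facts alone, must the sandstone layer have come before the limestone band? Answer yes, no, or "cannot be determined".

Chain the constraints: the sandstone layer → the ash layer → the coal seam → the limestone band. Each link is directly stated, so the sandstone layer comes before the limestone band.

yes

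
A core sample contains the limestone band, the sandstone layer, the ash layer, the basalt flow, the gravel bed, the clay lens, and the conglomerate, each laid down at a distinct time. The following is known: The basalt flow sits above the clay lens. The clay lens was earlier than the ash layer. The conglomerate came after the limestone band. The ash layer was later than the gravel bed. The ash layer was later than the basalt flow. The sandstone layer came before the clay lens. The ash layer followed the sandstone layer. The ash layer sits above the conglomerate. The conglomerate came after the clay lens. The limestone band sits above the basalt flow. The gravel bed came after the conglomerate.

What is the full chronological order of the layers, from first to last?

The constraints fix every adjacent pair, so only one ordering works:
the sandstone layer → the clay lens → the basalt flow → the limestone band → the conglomerate → the gravel bed → the ash layer.

the sandstone layer, the clay lens, the basalt flow, the limestone band, the conglomerate, the gravel bed, the ash layer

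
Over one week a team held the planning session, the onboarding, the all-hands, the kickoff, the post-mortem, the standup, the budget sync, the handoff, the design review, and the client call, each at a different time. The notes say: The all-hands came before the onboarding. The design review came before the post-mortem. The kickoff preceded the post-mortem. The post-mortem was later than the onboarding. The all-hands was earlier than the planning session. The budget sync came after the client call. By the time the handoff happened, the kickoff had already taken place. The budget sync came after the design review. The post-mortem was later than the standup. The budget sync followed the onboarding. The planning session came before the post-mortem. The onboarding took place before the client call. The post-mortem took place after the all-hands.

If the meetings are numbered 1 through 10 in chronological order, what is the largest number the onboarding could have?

The onboarding must come before the budget sync, the client call, and the post-mortem — 3 meetings forced after it.
Everything else can be placed before the onboarding in some valid order, so the onboarding can sit as late as position 10 − 3 = 7.

7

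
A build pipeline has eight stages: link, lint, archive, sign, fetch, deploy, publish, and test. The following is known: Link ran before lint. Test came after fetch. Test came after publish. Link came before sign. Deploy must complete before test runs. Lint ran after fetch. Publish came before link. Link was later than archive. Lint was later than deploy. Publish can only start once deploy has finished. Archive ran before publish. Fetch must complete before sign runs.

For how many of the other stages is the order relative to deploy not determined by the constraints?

Forced after deploy: link, lint, publish, sign, and test.
That leaves archive and fetch with no forced order relative to deploy — 2.

2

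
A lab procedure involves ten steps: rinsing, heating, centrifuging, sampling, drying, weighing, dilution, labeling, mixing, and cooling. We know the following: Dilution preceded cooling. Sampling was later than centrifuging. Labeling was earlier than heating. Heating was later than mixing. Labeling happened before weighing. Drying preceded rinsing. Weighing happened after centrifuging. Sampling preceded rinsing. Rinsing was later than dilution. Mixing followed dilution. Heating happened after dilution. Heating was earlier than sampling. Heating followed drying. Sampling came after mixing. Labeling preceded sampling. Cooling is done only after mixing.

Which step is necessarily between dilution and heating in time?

Tracing the constraints gives dilution → mixing → heating, so mixing sits after dilution and before heating.
No other step is forced both after dilution and before heating.

mixing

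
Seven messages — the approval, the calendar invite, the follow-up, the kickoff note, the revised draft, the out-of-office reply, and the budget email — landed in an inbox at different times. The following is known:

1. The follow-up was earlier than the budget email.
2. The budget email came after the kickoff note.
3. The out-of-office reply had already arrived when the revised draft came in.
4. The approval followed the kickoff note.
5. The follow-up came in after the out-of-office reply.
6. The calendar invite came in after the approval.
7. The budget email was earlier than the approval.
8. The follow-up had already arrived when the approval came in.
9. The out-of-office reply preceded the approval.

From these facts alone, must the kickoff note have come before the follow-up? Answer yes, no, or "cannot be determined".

cannot be determined

No chain of stated constraints runs from the kickoff note to the follow-up, and none runs from the follow-up to the kickoff note either.
So the relative order of the kickoff note and the follow-up is not fixed by the given facts.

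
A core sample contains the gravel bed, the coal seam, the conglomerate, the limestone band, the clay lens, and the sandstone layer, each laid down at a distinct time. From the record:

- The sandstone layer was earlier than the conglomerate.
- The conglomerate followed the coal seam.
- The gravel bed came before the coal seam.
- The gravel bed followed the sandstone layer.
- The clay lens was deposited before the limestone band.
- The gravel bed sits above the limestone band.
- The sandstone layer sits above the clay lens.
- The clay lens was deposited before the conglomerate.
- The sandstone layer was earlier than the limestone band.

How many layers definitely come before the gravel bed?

Directly stated before the gravel bed: the limestone band and the sandstone layer.
The clay lens reaches the gravel bed via the clay lens → the sandstone layer → the gravel bed.
No chain forces the coal seam (or any of the others) ahead of the gravel bed.
That's the clay lens, the limestone band, and the sandstone layer — 3 in all.

3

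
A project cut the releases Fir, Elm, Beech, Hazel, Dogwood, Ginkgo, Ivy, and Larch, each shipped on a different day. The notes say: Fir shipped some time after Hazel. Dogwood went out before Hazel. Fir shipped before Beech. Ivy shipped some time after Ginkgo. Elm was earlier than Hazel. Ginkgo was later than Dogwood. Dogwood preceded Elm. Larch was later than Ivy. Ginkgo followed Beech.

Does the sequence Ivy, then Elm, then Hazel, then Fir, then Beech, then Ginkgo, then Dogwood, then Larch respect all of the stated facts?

no

The constraints require Dogwood before Hazel, but in the proposed sequence Hazel appears ahead of Dogwood. That one violation is enough.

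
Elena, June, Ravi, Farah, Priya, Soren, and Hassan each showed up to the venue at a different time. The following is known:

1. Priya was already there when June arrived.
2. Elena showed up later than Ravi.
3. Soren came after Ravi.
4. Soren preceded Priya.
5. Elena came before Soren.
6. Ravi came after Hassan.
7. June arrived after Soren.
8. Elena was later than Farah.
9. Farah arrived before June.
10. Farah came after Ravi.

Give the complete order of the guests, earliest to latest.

The constraints fix every adjacent pair, so only one ordering works:
Hassan → Ravi → Farah → Elena → Soren → Priya → June.

Hassan, Ravi, Farah, Elena, Soren, Priya, June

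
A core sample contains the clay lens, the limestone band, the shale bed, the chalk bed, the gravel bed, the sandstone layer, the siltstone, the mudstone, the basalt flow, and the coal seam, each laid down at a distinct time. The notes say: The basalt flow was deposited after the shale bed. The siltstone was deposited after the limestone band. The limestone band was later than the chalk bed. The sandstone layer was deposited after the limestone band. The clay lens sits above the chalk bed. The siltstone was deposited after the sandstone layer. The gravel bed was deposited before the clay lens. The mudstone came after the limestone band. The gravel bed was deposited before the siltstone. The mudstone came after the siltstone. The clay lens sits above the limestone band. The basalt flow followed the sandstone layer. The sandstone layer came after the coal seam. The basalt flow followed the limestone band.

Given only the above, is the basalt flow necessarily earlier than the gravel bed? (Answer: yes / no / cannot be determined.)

No chain of stated constraints runs from the basalt flow to the gravel bed, and none runs from the gravel bed to the basalt flow either.
So the relative order of the basalt flow and the gravel bed is not fixed by the given facts.

cannot be determined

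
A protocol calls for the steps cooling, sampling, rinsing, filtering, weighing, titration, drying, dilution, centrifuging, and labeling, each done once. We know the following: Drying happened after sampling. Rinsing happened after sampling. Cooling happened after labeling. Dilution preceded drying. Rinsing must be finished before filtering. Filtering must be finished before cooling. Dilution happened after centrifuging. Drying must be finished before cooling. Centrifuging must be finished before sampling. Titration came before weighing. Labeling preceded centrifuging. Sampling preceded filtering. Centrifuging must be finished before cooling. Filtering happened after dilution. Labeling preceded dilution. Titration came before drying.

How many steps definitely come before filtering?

5

Directly stated before filtering: dilution, rinsing, and sampling.
Centrifuging reaches filtering via centrifuging → dilution → filtering.
Labeling reaches filtering via labeling → dilution → filtering.
No chain forces drying (or any of the others) ahead of filtering.
That's centrifuging, dilution, labeling, rinsing, and sampling — 5 in all.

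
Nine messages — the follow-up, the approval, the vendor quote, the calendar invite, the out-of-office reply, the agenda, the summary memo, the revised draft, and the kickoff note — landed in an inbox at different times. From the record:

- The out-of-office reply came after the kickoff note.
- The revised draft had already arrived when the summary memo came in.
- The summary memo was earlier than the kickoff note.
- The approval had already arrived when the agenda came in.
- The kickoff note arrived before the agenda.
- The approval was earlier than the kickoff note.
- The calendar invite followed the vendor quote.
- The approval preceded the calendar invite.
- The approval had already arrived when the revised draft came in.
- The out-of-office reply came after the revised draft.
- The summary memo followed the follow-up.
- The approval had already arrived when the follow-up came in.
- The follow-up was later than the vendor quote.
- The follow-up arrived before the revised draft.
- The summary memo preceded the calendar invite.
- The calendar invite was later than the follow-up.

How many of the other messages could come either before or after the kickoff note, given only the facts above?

Forced before the kickoff note: the approval, the follow-up, the revised draft, the summary memo, and the vendor quote; forced after the kickoff note: the agenda and the out-of-office reply.
That leaves the calendar invite with no forced order relative to the kickoff note — 1.

1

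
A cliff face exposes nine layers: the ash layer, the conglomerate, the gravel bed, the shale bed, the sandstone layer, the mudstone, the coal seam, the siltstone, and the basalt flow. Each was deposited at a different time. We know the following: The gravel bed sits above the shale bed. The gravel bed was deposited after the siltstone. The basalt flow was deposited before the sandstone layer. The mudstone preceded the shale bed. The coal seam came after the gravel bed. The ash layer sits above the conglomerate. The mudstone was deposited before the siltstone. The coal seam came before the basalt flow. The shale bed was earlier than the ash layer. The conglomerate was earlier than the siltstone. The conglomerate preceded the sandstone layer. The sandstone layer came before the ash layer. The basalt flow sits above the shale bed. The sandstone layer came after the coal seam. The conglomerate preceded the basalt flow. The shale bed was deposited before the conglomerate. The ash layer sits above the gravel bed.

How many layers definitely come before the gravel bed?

Directly stated before the gravel bed: the shale bed and the siltstone.
The conglomerate reaches the gravel bed via the conglomerate → the siltstone → the gravel bed.
The mudstone reaches the gravel bed via the mudstone → the shale bed → the gravel bed.
That's the conglomerate, the mudstone, the shale bed, and the siltstone — 4 in all.

4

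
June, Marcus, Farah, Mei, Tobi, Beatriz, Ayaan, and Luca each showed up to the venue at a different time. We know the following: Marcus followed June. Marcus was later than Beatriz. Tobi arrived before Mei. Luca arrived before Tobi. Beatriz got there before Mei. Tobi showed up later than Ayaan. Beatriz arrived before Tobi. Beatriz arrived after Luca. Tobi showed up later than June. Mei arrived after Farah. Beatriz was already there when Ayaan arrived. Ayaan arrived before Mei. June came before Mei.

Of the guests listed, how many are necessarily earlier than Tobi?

Directly stated before Tobi: Ayaan, Beatriz, June, and Luca.
That's Ayaan, Beatriz, June, and Luca — 4 in all.

4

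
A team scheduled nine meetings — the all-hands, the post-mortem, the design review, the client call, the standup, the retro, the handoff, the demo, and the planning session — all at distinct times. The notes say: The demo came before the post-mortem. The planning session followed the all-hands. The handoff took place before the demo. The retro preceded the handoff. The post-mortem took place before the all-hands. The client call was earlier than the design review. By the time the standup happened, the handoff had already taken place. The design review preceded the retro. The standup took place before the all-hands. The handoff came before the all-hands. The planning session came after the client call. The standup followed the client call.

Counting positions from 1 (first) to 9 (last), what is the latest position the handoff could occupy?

4

The handoff must come before the all-hands, the demo, the planning session, the post-mortem, and the standup — 5 meetings forced after it.
Everything else can be placed before the handoff in some valid order, so the handoff can sit as late as position 9 − 5 = 4.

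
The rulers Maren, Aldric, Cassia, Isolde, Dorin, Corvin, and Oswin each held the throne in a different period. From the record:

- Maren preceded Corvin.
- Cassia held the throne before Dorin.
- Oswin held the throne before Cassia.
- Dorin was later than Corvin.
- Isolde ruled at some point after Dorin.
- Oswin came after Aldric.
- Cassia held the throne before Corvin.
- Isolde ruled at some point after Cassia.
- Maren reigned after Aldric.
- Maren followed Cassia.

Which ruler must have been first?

Aldric

Aldric has a chain of constraints placing them before every other ruler, so Aldric must be first.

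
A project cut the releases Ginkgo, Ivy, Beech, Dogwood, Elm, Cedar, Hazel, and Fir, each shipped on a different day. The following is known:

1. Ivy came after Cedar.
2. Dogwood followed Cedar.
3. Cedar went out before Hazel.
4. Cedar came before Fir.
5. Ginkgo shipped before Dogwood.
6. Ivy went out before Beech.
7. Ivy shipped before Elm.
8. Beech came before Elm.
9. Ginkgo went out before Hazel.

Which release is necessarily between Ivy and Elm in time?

Beech

Tracing the constraints gives Ivy → Beech → Elm, so Beech sits after Ivy and before Elm.
No other release is forced both after Ivy and before Elm.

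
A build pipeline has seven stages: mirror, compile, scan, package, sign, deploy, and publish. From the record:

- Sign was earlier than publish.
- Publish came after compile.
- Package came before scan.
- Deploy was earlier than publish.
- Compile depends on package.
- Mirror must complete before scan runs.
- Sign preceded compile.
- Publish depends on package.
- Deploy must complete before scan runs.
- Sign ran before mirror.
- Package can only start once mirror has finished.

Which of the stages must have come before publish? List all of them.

Directly stated before publish: compile, deploy, package, and sign.
Mirror reaches publish via mirror → package → publish.
No chain forces scan ahead of publish.

compile, deploy, mirror, package, sign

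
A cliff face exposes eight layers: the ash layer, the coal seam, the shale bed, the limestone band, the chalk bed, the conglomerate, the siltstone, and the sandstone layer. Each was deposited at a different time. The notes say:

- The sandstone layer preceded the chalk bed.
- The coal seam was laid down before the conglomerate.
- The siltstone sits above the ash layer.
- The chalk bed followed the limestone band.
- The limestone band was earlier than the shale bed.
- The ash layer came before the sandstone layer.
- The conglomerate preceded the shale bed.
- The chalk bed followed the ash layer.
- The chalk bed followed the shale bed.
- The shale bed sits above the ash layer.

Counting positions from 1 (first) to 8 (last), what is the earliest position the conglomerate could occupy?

2

The coal seam must come before the conglomerate — 1 forced predecessor.
Nothing else is forced ahead of the conglomerate, so its earliest slot is position 1 + 1 = 2.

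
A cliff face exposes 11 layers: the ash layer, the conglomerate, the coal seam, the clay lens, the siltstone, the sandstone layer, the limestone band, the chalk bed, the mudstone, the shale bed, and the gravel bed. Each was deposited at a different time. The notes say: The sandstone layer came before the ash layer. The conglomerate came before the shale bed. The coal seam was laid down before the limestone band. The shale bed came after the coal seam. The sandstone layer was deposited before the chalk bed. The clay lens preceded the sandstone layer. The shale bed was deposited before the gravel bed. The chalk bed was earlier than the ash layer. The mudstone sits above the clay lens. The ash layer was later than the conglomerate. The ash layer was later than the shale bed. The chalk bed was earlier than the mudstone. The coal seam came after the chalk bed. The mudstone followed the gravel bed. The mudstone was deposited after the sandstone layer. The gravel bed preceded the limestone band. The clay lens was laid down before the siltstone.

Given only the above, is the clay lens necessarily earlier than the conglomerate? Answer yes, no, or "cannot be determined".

No chain of stated constraints runs from the clay lens to the conglomerate, and none runs from the conglomerate to the clay lens either.
So the relative order of the clay lens and the conglomerate is not fixed by the given facts.

cannot be determined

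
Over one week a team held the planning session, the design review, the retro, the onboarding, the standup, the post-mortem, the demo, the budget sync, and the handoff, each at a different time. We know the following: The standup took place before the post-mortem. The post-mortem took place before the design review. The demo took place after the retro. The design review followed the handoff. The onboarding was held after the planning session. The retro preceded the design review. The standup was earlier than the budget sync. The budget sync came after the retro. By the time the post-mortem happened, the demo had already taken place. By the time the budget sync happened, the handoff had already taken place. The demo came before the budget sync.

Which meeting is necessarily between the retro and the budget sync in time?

the demo

Tracing the constraints gives the retro → the demo → the budget sync, so the demo sits after the retro and before the budget sync.
No other meeting is forced both after the retro and before the budget sync.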